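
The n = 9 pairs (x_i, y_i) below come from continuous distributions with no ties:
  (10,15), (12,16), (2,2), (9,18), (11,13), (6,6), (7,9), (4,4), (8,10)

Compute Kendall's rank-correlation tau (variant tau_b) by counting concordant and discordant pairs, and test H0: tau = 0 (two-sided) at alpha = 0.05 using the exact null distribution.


Step 1: Enumerate the 36 unordered pairs (i,j) with i<j and classify each by sign(x_j-x_i) * sign(y_j-y_i).
  (1,2):dx=+2,dy=+1->C; (1,3):dx=-8,dy=-13->C; (1,4):dx=-1,dy=+3->D; (1,5):dx=+1,dy=-2->D
  (1,6):dx=-4,dy=-9->C; (1,7):dx=-3,dy=-6->C; (1,8):dx=-6,dy=-11->C; (1,9):dx=-2,dy=-5->C
  (2,3):dx=-10,dy=-14->C; (2,4):dx=-3,dy=+2->D; (2,5):dx=-1,dy=-3->C; (2,6):dx=-6,dy=-10->C
  (2,7):dx=-5,dy=-7->C; (2,8):dx=-8,dy=-12->C; (2,9):dx=-4,dy=-6->C; (3,4):dx=+7,dy=+16->C
  (3,5):dx=+9,dy=+11->C; (3,6):dx=+4,dy=+4->C; (3,7):dx=+5,dy=+7->C; (3,8):dx=+2,dy=+2->C
  (3,9):dx=+6,dy=+8->C; (4,5):dx=+2,dy=-5->D; (4,6):dx=-3,dy=-12->C; (4,7):dx=-2,dy=-9->C
  (4,8):dx=-5,dy=-14->C; (4,9):dx=-1,dy=-8->C; (5,6):dx=-5,dy=-7->C; (5,7):dx=-4,dy=-4->C
  (5,8):dx=-7,dy=-9->C; (5,9):dx=-3,dy=-3->C; (6,7):dx=+1,dy=+3->C; (6,8):dx=-2,dy=-2->C
  (6,9):dx=+2,dy=+4->C; (7,8):dx=-3,dy=-5->C; (7,9):dx=+1,dy=+1->C; (8,9):dx=+4,dy=+6->C
Step 2: C = 32, D = 4, total pairs = 36.
Step 3: tau = (C - D)/(n(n-1)/2) = (32 - 4)/36 = 0.777778.
Step 4: Exact two-sided p-value (enumerate n! = 362880 permutations of y under H0): p = 0.002425.
Step 5: alpha = 0.05. reject H0.

tau_b = 0.7778 (C=32, D=4), p = 0.002425, reject H0.


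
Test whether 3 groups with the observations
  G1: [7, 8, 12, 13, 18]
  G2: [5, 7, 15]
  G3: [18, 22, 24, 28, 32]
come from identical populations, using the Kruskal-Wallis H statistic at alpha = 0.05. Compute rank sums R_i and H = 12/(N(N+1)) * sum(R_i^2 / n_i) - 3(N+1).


Step 1: Combine all N = 13 observations and assign midranks.
sorted (value, group, rank): (5,G2,1), (7,G1,2.5), (7,G2,2.5), (8,G1,4), (12,G1,5), (13,G1,6), (15,G2,7), (18,G1,8.5), (18,G3,8.5), (22,G3,10), (24,G3,11), (28,G3,12), (32,G3,13)
Step 2: Sum ranks within each group.
R_1 = 26 (n_1 = 5)
R_2 = 10.5 (n_2 = 3)
R_3 = 54.5 (n_3 = 5)
Step 3: H = 12/(N(N+1)) * sum(R_i^2/n_i) - 3(N+1)
     = 12/(13*14) * (26^2/5 + 10.5^2/3 + 54.5^2/5) - 3*14
     = 0.065934 * 766 - 42
     = 8.505495.
Step 4: Ties present; correction factor C = 1 - 12/(13^3 - 13) = 0.994505. Corrected H = 8.505495 / 0.994505 = 8.552486.
Step 5: Under H0, H ~ chi^2(2); p-value = 0.013895.
Step 6: alpha = 0.05. reject H0.

H = 8.5525, df = 2, p = 0.013895, reject H0.


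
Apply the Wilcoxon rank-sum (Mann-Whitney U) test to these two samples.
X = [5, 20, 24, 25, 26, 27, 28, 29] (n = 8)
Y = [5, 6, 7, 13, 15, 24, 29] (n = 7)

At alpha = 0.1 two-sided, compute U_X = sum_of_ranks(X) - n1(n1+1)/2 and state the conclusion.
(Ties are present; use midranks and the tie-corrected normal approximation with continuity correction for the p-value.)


Step 1: Combine and sort all 15 observations; assign midranks.
sorted (value, group): (5,X), (5,Y), (6,Y), (7,Y), (13,Y), (15,Y), (20,X), (24,X), (24,Y), (25,X), (26,X), (27,X), (28,X), (29,X), (29,Y)
ranks: 5->1.5, 5->1.5, 6->3, 7->4, 13->5, 15->6, 20->7, 24->8.5, 24->8.5, 25->10, 26->11, 27->12, 28->13, 29->14.5, 29->14.5
Step 2: Rank sum for X: R1 = 1.5 + 7 + 8.5 + 10 + 11 + 12 + 13 + 14.5 = 77.5.
Step 3: U_X = R1 - n1(n1+1)/2 = 77.5 - 8*9/2 = 77.5 - 36 = 41.5.
       U_Y = n1*n2 - U_X = 56 - 41.5 = 14.5.
Step 4: Ties are present, so use the tie-corrected normal approximation (with continuity correction) for the p-value.
Step 5: p-value = 0.131426; compare to alpha = 0.1. fail to reject H0.

U_X = 41.5, p = 0.131426, fail to reject H0 at alpha = 0.1.


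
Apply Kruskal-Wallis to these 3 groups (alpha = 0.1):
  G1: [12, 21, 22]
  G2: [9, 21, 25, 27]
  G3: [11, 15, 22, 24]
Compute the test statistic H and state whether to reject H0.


Step 1: Combine all N = 11 observations and assign midranks.
sorted (value, group, rank): (9,G2,1), (11,G3,2), (12,G1,3), (15,G3,4), (21,G1,5.5), (21,G2,5.5), (22,G1,7.5), (22,G3,7.5), (24,G3,9), (25,G2,10), (27,G2,11)
Step 2: Sum ranks within each group.
R_1 = 16 (n_1 = 3)
R_2 = 27.5 (n_2 = 4)
R_3 = 22.5 (n_3 = 4)
Step 3: H = 12/(N(N+1)) * sum(R_i^2/n_i) - 3(N+1)
     = 12/(11*12) * (16^2/3 + 27.5^2/4 + 22.5^2/4) - 3*12
     = 0.090909 * 400.958 - 36
     = 0.450758.
Step 4: Ties present; correction factor C = 1 - 12/(11^3 - 11) = 0.990909. Corrected H = 0.450758 / 0.990909 = 0.454893.
Step 5: Under H0, H ~ chi^2(2); p-value = 0.796565.
Step 6: alpha = 0.1. fail to reject H0.

H = 0.4549, df = 2, p = 0.796565, fail to reject H0.


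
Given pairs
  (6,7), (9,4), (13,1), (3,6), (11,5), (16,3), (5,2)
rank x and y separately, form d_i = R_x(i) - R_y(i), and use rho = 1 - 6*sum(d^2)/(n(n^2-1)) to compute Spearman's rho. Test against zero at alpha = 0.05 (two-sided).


Step 1: Rank x and y separately (midranks; no ties here).
rank(x): 6->3, 9->4, 13->6, 3->1, 11->5, 16->7, 5->2
rank(y): 7->7, 4->4, 1->1, 6->6, 5->5, 3->3, 2->2
Step 2: d_i = R_x(i) - R_y(i); compute d_i^2.
  (3-7)^2=16, (4-4)^2=0, (6-1)^2=25, (1-6)^2=25, (5-5)^2=0, (7-3)^2=16, (2-2)^2=0
sum(d^2) = 82.
Step 3: rho = 1 - 6*82 / (7*(7^2 - 1)) = 1 - 492/336 = -0.464286.
Step 4: Under H0, t = rho * sqrt((n-2)/(1-rho^2)) = -1.1722 ~ t(5).
Step 5: Two-sided p-value from the t-distribution with 5 df = 0.293934.
Step 6: alpha = 0.05. fail to reject H0.

rho = -0.4643, p = 0.293934, fail to reject H0 at alpha = 0.05.


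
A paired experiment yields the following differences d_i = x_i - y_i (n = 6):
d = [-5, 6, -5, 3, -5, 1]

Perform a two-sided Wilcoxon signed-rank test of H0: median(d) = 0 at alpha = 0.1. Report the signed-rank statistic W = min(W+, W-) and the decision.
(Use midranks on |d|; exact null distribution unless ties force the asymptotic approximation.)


Step 1: Drop any zero differences (none here) and take |d_i|.
|d| = [5, 6, 5, 3, 5, 1]
Step 2: Midrank |d_i| (ties get averaged ranks).
ranks: |5|->4, |6|->6, |5|->4, |3|->2, |5|->4, |1|->1
Step 3: Attach original signs; sum ranks with positive sign and with negative sign.
W+ = 6 + 2 + 1 = 9
W- = 4 + 4 + 4 = 12
(Check: W+ + W- = 21 should equal n(n+1)/2 = 21.)
Step 4: Test statistic W = min(W+, W-) = 9.
Step 5: Ties in |d|, so use the tie-corrected normal approximation.
        E[W] = n(n+1)/4 = 6*7/4 = 10.5.
        Tie groups: |d|=5 (t=3); sum(t^3 - t) = 24.
        Var[W] = n(n+1)(2n+1)/24 - sum(t^3-t)/48 = 546/24 - 24/48 = 22.25.
        z = (W - E[W]) / sqrt(Var[W]) = (9 - 10.5) / 4.7170 = -0.3180.
        Two-sided p = 2*Phi(z) = 0.750485.
Step 6: alpha = 0.1. fail to reject H0.

W+ = 9, W- = 12, W = min = 9, p = 0.750485, fail to reject H0.


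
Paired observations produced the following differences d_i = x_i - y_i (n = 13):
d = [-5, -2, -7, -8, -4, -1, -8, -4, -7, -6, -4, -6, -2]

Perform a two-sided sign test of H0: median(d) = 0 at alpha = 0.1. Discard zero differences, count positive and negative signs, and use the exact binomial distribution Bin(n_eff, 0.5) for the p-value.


Step 1: Discard zero differences. Original n = 13; n_eff = number of nonzero differences = 13.
Nonzero differences (with sign): -5, -2, -7, -8, -4, -1, -8, -4, -7, -6, -4, -6, -2
Step 2: Count signs: positive = 0, negative = 13.
Step 3: Under H0: P(positive) = 0.5, so the number of positives S ~ Bin(13, 0.5).
Step 4: Two-sided exact p-value = sum of Bin(13,0.5) probabilities at or below the observed probability = 0.000244.
Step 5: alpha = 0.1. reject H0.

n_eff = 13, pos = 0, neg = 13, p = 0.000244, reject H0.


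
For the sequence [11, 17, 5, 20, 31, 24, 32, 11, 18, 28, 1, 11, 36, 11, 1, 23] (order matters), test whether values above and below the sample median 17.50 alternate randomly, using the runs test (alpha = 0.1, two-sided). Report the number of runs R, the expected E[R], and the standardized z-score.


Step 1: Compute median = 17.50; label A = above, B = below.
Labels in order: BBBAAAABAABBABBA  (n_A = 8, n_B = 8)
Step 2: Count runs R = 8.
Step 3: Under H0 (random ordering), E[R] = 2*n_A*n_B/(n_A+n_B) + 1 = 2*8*8/16 + 1 = 9.0000.
        Var[R] = 2*n_A*n_B*(2*n_A*n_B - n_A - n_B) / ((n_A+n_B)^2 * (n_A+n_B-1)) = 14336/3840 = 3.7333.
        SD[R] = 1.9322.
Step 4: Continuity-corrected z = (R + 0.5 - E[R]) / SD[R] = (8 + 0.5 - 9.0000) / 1.9322 = -0.2588.
Step 5: Two-sided p-value via normal approximation = 2*(1 - Phi(|z|)) = 0.795809.
Step 6: alpha = 0.1. fail to reject H0.

R = 8, z = -0.2588, p = 0.795809, fail to reject H0.


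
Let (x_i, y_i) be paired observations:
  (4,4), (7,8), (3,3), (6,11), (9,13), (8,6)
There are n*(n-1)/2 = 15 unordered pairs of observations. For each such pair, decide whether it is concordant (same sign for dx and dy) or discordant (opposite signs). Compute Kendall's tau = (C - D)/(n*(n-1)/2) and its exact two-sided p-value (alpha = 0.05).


Step 1: Enumerate the 15 unordered pairs (i,j) with i<j and classify each by sign(x_j-x_i) * sign(y_j-y_i).
  (1,2):dx=+3,dy=+4->C; (1,3):dx=-1,dy=-1->C; (1,4):dx=+2,dy=+7->C; (1,5):dx=+5,dy=+9->C
  (1,6):dx=+4,dy=+2->C; (2,3):dx=-4,dy=-5->C; (2,4):dx=-1,dy=+3->D; (2,5):dx=+2,dy=+5->C
  (2,6):dx=+1,dy=-2->D; (3,4):dx=+3,dy=+8->C; (3,5):dx=+6,dy=+10->C; (3,6):dx=+5,dy=+3->C
  (4,5):dx=+3,dy=+2->C; (4,6):dx=+2,dy=-5->D; (5,6):dx=-1,dy=-7->C
Step 2: C = 12, D = 3, total pairs = 15.
Step 3: tau = (C - D)/(n(n-1)/2) = (12 - 3)/15 = 0.600000.
Step 4: Exact two-sided p-value (enumerate n! = 720 permutations of y under H0): p = 0.136111.
Step 5: alpha = 0.05. fail to reject H0.

tau_b = 0.6000 (C=12, D=3), p = 0.136111, fail to reject H0.


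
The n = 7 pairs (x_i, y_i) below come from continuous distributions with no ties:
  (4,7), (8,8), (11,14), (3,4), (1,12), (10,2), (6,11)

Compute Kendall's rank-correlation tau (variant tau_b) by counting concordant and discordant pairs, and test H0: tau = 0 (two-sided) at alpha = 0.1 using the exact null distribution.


Step 1: Enumerate the 21 unordered pairs (i,j) with i<j and classify each by sign(x_j-x_i) * sign(y_j-y_i).
  (1,2):dx=+4,dy=+1->C; (1,3):dx=+7,dy=+7->C; (1,4):dx=-1,dy=-3->C; (1,5):dx=-3,dy=+5->D
  (1,6):dx=+6,dy=-5->D; (1,7):dx=+2,dy=+4->C; (2,3):dx=+3,dy=+6->C; (2,4):dx=-5,dy=-4->C
  (2,5):dx=-7,dy=+4->D; (2,6):dx=+2,dy=-6->D; (2,7):dx=-2,dy=+3->D; (3,4):dx=-8,dy=-10->C
  (3,5):dx=-10,dy=-2->C; (3,6):dx=-1,dy=-12->C; (3,7):dx=-5,dy=-3->C; (4,5):dx=-2,dy=+8->D
  (4,6):dx=+7,dy=-2->D; (4,7):dx=+3,dy=+7->C; (5,6):dx=+9,dy=-10->D; (5,7):dx=+5,dy=-1->D
  (6,7):dx=-4,dy=+9->D
Step 2: C = 11, D = 10, total pairs = 21.
Step 3: tau = (C - D)/(n(n-1)/2) = (11 - 10)/21 = 0.047619.
Step 4: Exact two-sided p-value (enumerate n! = 5040 permutations of y under H0): p = 1.000000.
Step 5: alpha = 0.1. fail to reject H0.

tau_b = 0.0476 (C=11, D=10), p = 1.000000, fail to reject H0.


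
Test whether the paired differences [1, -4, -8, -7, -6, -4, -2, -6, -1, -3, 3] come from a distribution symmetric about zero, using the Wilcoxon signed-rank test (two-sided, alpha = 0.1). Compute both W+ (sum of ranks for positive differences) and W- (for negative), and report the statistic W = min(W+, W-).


Step 1: Drop any zero differences (none here) and take |d_i|.
|d| = [1, 4, 8, 7, 6, 4, 2, 6, 1, 3, 3]
Step 2: Midrank |d_i| (ties get averaged ranks).
ranks: |1|->1.5, |4|->6.5, |8|->11, |7|->10, |6|->8.5, |4|->6.5, |2|->3, |6|->8.5, |1|->1.5, |3|->4.5, |3|->4.5
Step 3: Attach original signs; sum ranks with positive sign and with negative sign.
W+ = 1.5 + 4.5 = 6
W- = 6.5 + 11 + 10 + 8.5 + 6.5 + 3 + 8.5 + 1.5 + 4.5 = 60
(Check: W+ + W- = 66 should equal n(n+1)/2 = 66.)
Step 4: Test statistic W = min(W+, W-) = 6.
Step 5: Ties in |d|, so use the tie-corrected normal approximation.
        E[W] = n(n+1)/4 = 11*12/4 = 33.
        Tie groups: |d|=1 (t=2), |d|=3 (t=2), |d|=4 (t=2), |d|=6 (t=2); sum(t^3 - t) = 24.
        Var[W] = n(n+1)(2n+1)/24 - sum(t^3-t)/48 = 3036/24 - 24/48 = 126.
        z = (W - E[W]) / sqrt(Var[W]) = (6 - 33) / 11.2250 = -2.4054.
        Two-sided p = 2*Phi(z) = 0.016157.
Step 6: alpha = 0.1. reject H0.

W+ = 6, W- = 60, W = min = 6, p = 0.016157, reject H0.


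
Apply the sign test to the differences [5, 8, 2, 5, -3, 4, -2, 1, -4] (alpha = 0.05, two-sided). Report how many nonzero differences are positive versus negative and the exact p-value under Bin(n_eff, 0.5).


Step 1: Discard zero differences. Original n = 9; n_eff = number of nonzero differences = 9.
Nonzero differences (with sign): +5, +8, +2, +5, -3, +4, -2, +1, -4
Step 2: Count signs: positive = 6, negative = 3.
Step 3: Under H0: P(positive) = 0.5, so the number of positives S ~ Bin(9, 0.5).
Step 4: Two-sided exact p-value = sum of Bin(9,0.5) probabilities at or below the observed probability = 0.507812.
Step 5: alpha = 0.05. fail to reject H0.

n_eff = 9, pos = 6, neg = 3, p = 0.507812, fail to reject H0.


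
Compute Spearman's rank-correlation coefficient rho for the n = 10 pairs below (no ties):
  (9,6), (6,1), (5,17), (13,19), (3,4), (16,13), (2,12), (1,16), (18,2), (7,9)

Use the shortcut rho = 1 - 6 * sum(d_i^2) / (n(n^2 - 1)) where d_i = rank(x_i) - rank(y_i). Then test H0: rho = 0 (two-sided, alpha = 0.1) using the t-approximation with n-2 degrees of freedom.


Step 1: Rank x and y separately (midranks; no ties here).
rank(x): 9->7, 6->5, 5->4, 13->8, 3->3, 16->9, 2->2, 1->1, 18->10, 7->6
rank(y): 6->4, 1->1, 17->9, 19->10, 4->3, 13->7, 12->6, 16->8, 2->2, 9->5
Step 2: d_i = R_x(i) - R_y(i); compute d_i^2.
  (7-4)^2=9, (5-1)^2=16, (4-9)^2=25, (8-10)^2=4, (3-3)^2=0, (9-7)^2=4, (2-6)^2=16, (1-8)^2=49, (10-2)^2=64, (6-5)^2=1
sum(d^2) = 188.
Step 3: rho = 1 - 6*188 / (10*(10^2 - 1)) = 1 - 1128/990 = -0.139394.
Step 4: Under H0, t = rho * sqrt((n-2)/(1-rho^2)) = -0.3982 ~ t(8).
Step 5: Two-sided p-value from the t-distribution with 8 df = 0.700932.
Step 6: alpha = 0.1. fail to reject H0.

rho = -0.1394, p = 0.700932, fail to reject H0 at alpha = 0.1.


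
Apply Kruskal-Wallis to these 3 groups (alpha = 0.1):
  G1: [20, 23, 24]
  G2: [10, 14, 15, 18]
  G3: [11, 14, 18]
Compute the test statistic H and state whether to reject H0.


Step 1: Combine all N = 10 observations and assign midranks.
sorted (value, group, rank): (10,G2,1), (11,G3,2), (14,G2,3.5), (14,G3,3.5), (15,G2,5), (18,G2,6.5), (18,G3,6.5), (20,G1,8), (23,G1,9), (24,G1,10)
Step 2: Sum ranks within each group.
R_1 = 27 (n_1 = 3)
R_2 = 16 (n_2 = 4)
R_3 = 12 (n_3 = 3)
Step 3: H = 12/(N(N+1)) * sum(R_i^2/n_i) - 3(N+1)
     = 12/(10*11) * (27^2/3 + 16^2/4 + 12^2/3) - 3*11
     = 0.109091 * 355 - 33
     = 5.727273.
Step 4: Ties present; correction factor C = 1 - 12/(10^3 - 10) = 0.987879. Corrected H = 5.727273 / 0.987879 = 5.797546.
Step 5: Under H0, H ~ chi^2(2); p-value = 0.055091.
Step 6: alpha = 0.1. reject H0.

H = 5.7975, df = 2, p = 0.055091, reject H0.


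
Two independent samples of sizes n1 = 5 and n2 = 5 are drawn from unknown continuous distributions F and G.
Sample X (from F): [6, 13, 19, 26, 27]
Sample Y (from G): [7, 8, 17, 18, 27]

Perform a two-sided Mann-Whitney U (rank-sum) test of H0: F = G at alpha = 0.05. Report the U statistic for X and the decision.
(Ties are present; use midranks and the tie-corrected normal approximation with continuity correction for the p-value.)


Step 1: Combine and sort all 10 observations; assign midranks.
sorted (value, group): (6,X), (7,Y), (8,Y), (13,X), (17,Y), (18,Y), (19,X), (26,X), (27,X), (27,Y)
ranks: 6->1, 7->2, 8->3, 13->4, 17->5, 18->6, 19->7, 26->8, 27->9.5, 27->9.5
Step 2: Rank sum for X: R1 = 1 + 4 + 7 + 8 + 9.5 = 29.5.
Step 3: U_X = R1 - n1(n1+1)/2 = 29.5 - 5*6/2 = 29.5 - 15 = 14.5.
       U_Y = n1*n2 - U_X = 25 - 14.5 = 10.5.
Step 4: Ties are present, so use the tie-corrected normal approximation (with continuity correction) for the p-value.
Step 5: p-value = 0.753298; compare to alpha = 0.05. fail to reject H0.

U_X = 14.5, p = 0.753298, fail to reject H0 at alpha = 0.05.


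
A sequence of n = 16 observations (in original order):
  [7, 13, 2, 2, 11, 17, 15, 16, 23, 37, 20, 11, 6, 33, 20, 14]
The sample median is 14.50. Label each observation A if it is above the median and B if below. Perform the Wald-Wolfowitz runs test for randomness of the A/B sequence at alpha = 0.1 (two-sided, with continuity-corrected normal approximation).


Step 1: Compute median = 14.50; label A = above, B = below.
Labels in order: BBBBBAAAAAABBAAB  (n_A = 8, n_B = 8)
Step 2: Count runs R = 5.
Step 3: Under H0 (random ordering), E[R] = 2*n_A*n_B/(n_A+n_B) + 1 = 2*8*8/16 + 1 = 9.0000.
        Var[R] = 2*n_A*n_B*(2*n_A*n_B - n_A - n_B) / ((n_A+n_B)^2 * (n_A+n_B-1)) = 14336/3840 = 3.7333.
        SD[R] = 1.9322.
Step 4: Continuity-corrected z = (R + 0.5 - E[R]) / SD[R] = (5 + 0.5 - 9.0000) / 1.9322 = -1.8114.
Step 5: Two-sided p-value via normal approximation = 2*(1 - Phi(|z|)) = 0.070076.
Step 6: alpha = 0.1. reject H0.

R = 5, z = -1.8114, p = 0.070076, reject H0.


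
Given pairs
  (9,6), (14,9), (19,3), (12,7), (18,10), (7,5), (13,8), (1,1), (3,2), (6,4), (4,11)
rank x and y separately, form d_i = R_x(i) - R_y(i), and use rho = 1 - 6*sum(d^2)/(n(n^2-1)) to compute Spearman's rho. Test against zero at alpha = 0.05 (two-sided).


Step 1: Rank x and y separately (midranks; no ties here).
rank(x): 9->6, 14->9, 19->11, 12->7, 18->10, 7->5, 13->8, 1->1, 3->2, 6->4, 4->3
rank(y): 6->6, 9->9, 3->3, 7->7, 10->10, 5->5, 8->8, 1->1, 2->2, 4->4, 11->11
Step 2: d_i = R_x(i) - R_y(i); compute d_i^2.
  (6-6)^2=0, (9-9)^2=0, (11-3)^2=64, (7-7)^2=0, (10-10)^2=0, (5-5)^2=0, (8-8)^2=0, (1-1)^2=0, (2-2)^2=0, (4-4)^2=0, (3-11)^2=64
sum(d^2) = 128.
Step 3: rho = 1 - 6*128 / (11*(11^2 - 1)) = 1 - 768/1320 = 0.418182.
Step 4: Under H0, t = rho * sqrt((n-2)/(1-rho^2)) = 1.3811 ~ t(9).
Step 5: Two-sided p-value from the t-distribution with 9 df = 0.200570.
Step 6: alpha = 0.05. fail to reject H0.

rho = 0.4182, p = 0.200570, fail to reject H0 at alpha = 0.05.


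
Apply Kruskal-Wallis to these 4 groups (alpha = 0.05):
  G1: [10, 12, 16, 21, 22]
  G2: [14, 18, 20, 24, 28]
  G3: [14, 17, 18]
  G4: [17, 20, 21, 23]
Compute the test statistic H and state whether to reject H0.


Step 1: Combine all N = 17 observations and assign midranks.
sorted (value, group, rank): (10,G1,1), (12,G1,2), (14,G2,3.5), (14,G3,3.5), (16,G1,5), (17,G3,6.5), (17,G4,6.5), (18,G2,8.5), (18,G3,8.5), (20,G2,10.5), (20,G4,10.5), (21,G1,12.5), (21,G4,12.5), (22,G1,14), (23,G4,15), (24,G2,16), (28,G2,17)
Step 2: Sum ranks within each group.
R_1 = 34.5 (n_1 = 5)
R_2 = 55.5 (n_2 = 5)
R_3 = 18.5 (n_3 = 3)
R_4 = 44.5 (n_4 = 4)
Step 3: H = 12/(N(N+1)) * sum(R_i^2/n_i) - 3(N+1)
     = 12/(17*18) * (34.5^2/5 + 55.5^2/5 + 18.5^2/3 + 44.5^2/4) - 3*18
     = 0.039216 * 1463.25 - 54
     = 3.382190.
Step 4: Ties present; correction factor C = 1 - 30/(17^3 - 17) = 0.993873. Corrected H = 3.382190 / 0.993873 = 3.403042.
Step 5: Under H0, H ~ chi^2(3); p-value = 0.333557.
Step 6: alpha = 0.05. fail to reject H0.

H = 3.4030, df = 3, p = 0.333557, fail to reject H0.


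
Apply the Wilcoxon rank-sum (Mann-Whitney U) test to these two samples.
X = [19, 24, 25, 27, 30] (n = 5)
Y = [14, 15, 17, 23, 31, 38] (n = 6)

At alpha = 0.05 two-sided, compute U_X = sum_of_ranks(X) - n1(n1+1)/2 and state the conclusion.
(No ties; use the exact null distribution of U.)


Step 1: Combine and sort all 11 observations; assign midranks.
sorted (value, group): (14,Y), (15,Y), (17,Y), (19,X), (23,Y), (24,X), (25,X), (27,X), (30,X), (31,Y), (38,Y)
ranks: 14->1, 15->2, 17->3, 19->4, 23->5, 24->6, 25->7, 27->8, 30->9, 31->10, 38->11
Step 2: Rank sum for X: R1 = 4 + 6 + 7 + 8 + 9 = 34.
Step 3: U_X = R1 - n1(n1+1)/2 = 34 - 5*6/2 = 34 - 15 = 19.
       U_Y = n1*n2 - U_X = 30 - 19 = 11.
Step 4: No ties, so the exact null distribution of U (based on enumerating the C(11,5) = 462 equally likely rank assignments) gives the two-sided p-value.
Step 5: p-value = 0.536797; compare to alpha = 0.05. fail to reject H0.

U_X = 19, p = 0.536797, fail to reject H0 at alpha = 0.05.


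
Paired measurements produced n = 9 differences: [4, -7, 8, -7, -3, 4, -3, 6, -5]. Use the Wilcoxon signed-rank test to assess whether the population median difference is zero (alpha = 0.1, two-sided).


Step 1: Drop any zero differences (none here) and take |d_i|.
|d| = [4, 7, 8, 7, 3, 4, 3, 6, 5]
Step 2: Midrank |d_i| (ties get averaged ranks).
ranks: |4|->3.5, |7|->7.5, |8|->9, |7|->7.5, |3|->1.5, |4|->3.5, |3|->1.5, |6|->6, |5|->5
Step 3: Attach original signs; sum ranks with positive sign and with negative sign.
W+ = 3.5 + 9 + 3.5 + 6 = 22
W- = 7.5 + 7.5 + 1.5 + 1.5 + 5 = 23
(Check: W+ + W- = 45 should equal n(n+1)/2 = 45.)
Step 4: Test statistic W = min(W+, W-) = 22.
Step 5: Ties in |d|, so use the tie-corrected normal approximation.
        E[W] = n(n+1)/4 = 9*10/4 = 22.5.
        Tie groups: |d|=3 (t=2), |d|=4 (t=2), |d|=7 (t=2); sum(t^3 - t) = 18.
        Var[W] = n(n+1)(2n+1)/24 - sum(t^3-t)/48 = 1710/24 - 18/48 = 70.875.
        z = (W - E[W]) / sqrt(Var[W]) = (22 - 22.5) / 8.4187 = -0.0594.
        Two-sided p = 2*Phi(z) = 0.952640.
Step 6: alpha = 0.1. fail to reject H0.

W+ = 22, W- = 23, W = min = 22, p = 0.952640, fail to reject H0.


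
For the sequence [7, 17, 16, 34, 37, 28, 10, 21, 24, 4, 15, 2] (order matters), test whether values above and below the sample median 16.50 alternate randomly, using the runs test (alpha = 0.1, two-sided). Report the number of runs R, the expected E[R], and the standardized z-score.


Step 1: Compute median = 16.50; label A = above, B = below.
Labels in order: BABAAABAABBB  (n_A = 6, n_B = 6)
Step 2: Count runs R = 7.
Step 3: Under H0 (random ordering), E[R] = 2*n_A*n_B/(n_A+n_B) + 1 = 2*6*6/12 + 1 = 7.0000.
        Var[R] = 2*n_A*n_B*(2*n_A*n_B - n_A - n_B) / ((n_A+n_B)^2 * (n_A+n_B-1)) = 4320/1584 = 2.7273.
        SD[R] = 1.6514.
Step 4: R = E[R], so z = 0 with no continuity correction.
Step 5: Two-sided p-value via normal approximation = 2*(1 - Phi(|z|)) = 1.000000.
Step 6: alpha = 0.1. fail to reject H0.

R = 7, z = 0.0000, p = 1.000000, fail to reject H0.


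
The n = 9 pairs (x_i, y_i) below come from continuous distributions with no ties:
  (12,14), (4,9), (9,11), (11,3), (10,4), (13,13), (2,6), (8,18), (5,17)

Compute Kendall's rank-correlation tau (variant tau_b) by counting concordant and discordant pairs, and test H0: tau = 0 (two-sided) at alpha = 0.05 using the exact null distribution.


Step 1: Enumerate the 36 unordered pairs (i,j) with i<j and classify each by sign(x_j-x_i) * sign(y_j-y_i).
  (1,2):dx=-8,dy=-5->C; (1,3):dx=-3,dy=-3->C; (1,4):dx=-1,dy=-11->C; (1,5):dx=-2,dy=-10->C
  (1,6):dx=+1,dy=-1->D; (1,7):dx=-10,dy=-8->C; (1,8):dx=-4,dy=+4->D; (1,9):dx=-7,dy=+3->D
  (2,3):dx=+5,dy=+2->C; (2,4):dx=+7,dy=-6->D; (2,5):dx=+6,dy=-5->D; (2,6):dx=+9,dy=+4->C
  (2,7):dx=-2,dy=-3->C; (2,8):dx=+4,dy=+9->C; (2,9):dx=+1,dy=+8->C; (3,4):dx=+2,dy=-8->D
  (3,5):dx=+1,dy=-7->D; (3,6):dx=+4,dy=+2->C; (3,7):dx=-7,dy=-5->C; (3,8):dx=-1,dy=+7->D
  (3,9):dx=-4,dy=+6->D; (4,5):dx=-1,dy=+1->D; (4,6):dx=+2,dy=+10->C; (4,7):dx=-9,dy=+3->D
  (4,8):dx=-3,dy=+15->D; (4,9):dx=-6,dy=+14->D; (5,6):dx=+3,dy=+9->C; (5,7):dx=-8,dy=+2->D
  (5,8):dx=-2,dy=+14->D; (5,9):dx=-5,dy=+13->D; (6,7):dx=-11,dy=-7->C; (6,8):dx=-5,dy=+5->D
  (6,9):dx=-8,dy=+4->D; (7,8):dx=+6,dy=+12->C; (7,9):dx=+3,dy=+11->C; (8,9):dx=-3,dy=-1->C
Step 2: C = 18, D = 18, total pairs = 36.
Step 3: tau = (C - D)/(n(n-1)/2) = (18 - 18)/36 = 0.000000.
Step 4: Exact two-sided p-value (enumerate n! = 362880 permutations of y under H0): p = 1.000000.
Step 5: alpha = 0.05. fail to reject H0.

tau_b = 0.0000 (C=18, D=18), p = 1.000000, fail to reject H0.


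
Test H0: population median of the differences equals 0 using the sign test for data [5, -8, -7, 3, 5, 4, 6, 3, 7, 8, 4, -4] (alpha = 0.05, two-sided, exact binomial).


Step 1: Discard zero differences. Original n = 12; n_eff = number of nonzero differences = 12.
Nonzero differences (with sign): +5, -8, -7, +3, +5, +4, +6, +3, +7, +8, +4, -4
Step 2: Count signs: positive = 9, negative = 3.
Step 3: Under H0: P(positive) = 0.5, so the number of positives S ~ Bin(12, 0.5).
Step 4: Two-sided exact p-value = sum of Bin(12,0.5) probabilities at or below the observed probability = 0.145996.
Step 5: alpha = 0.05. fail to reject H0.

n_eff = 12, pos = 9, neg = 3, p = 0.145996, fail to reject H0.


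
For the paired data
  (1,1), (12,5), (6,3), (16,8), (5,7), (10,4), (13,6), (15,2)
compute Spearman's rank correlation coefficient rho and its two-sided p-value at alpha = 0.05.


Step 1: Rank x and y separately (midranks; no ties here).
rank(x): 1->1, 12->5, 6->3, 16->8, 5->2, 10->4, 13->6, 15->7
rank(y): 1->1, 5->5, 3->3, 8->8, 7->7, 4->4, 6->6, 2->2
Step 2: d_i = R_x(i) - R_y(i); compute d_i^2.
  (1-1)^2=0, (5-5)^2=0, (3-3)^2=0, (8-8)^2=0, (2-7)^2=25, (4-4)^2=0, (6-6)^2=0, (7-2)^2=25
sum(d^2) = 50.
Step 3: rho = 1 - 6*50 / (8*(8^2 - 1)) = 1 - 300/504 = 0.404762.
Step 4: Under H0, t = rho * sqrt((n-2)/(1-rho^2)) = 1.0842 ~ t(6).
Step 5: Two-sided p-value from the t-distribution with 6 df = 0.319889.
Step 6: alpha = 0.05. fail to reject H0.

rho = 0.4048, p = 0.319889, fail to reject H0 at alpha = 0.05.


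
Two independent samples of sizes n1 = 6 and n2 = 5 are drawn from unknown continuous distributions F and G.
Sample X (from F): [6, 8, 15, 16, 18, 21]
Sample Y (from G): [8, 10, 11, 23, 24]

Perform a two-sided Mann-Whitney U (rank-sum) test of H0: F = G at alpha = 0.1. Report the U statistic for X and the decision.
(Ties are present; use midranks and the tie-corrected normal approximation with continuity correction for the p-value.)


Step 1: Combine and sort all 11 observations; assign midranks.
sorted (value, group): (6,X), (8,X), (8,Y), (10,Y), (11,Y), (15,X), (16,X), (18,X), (21,X), (23,Y), (24,Y)
ranks: 6->1, 8->2.5, 8->2.5, 10->4, 11->5, 15->6, 16->7, 18->8, 21->9, 23->10, 24->11
Step 2: Rank sum for X: R1 = 1 + 2.5 + 6 + 7 + 8 + 9 = 33.5.
Step 3: U_X = R1 - n1(n1+1)/2 = 33.5 - 6*7/2 = 33.5 - 21 = 12.5.
       U_Y = n1*n2 - U_X = 30 - 12.5 = 17.5.
Step 4: Ties are present, so use the tie-corrected normal approximation (with continuity correction) for the p-value.
Step 5: p-value = 0.714379; compare to alpha = 0.1. fail to reject H0.

U_X = 12.5, p = 0.714379, fail to reject H0 at alpha = 0.1.


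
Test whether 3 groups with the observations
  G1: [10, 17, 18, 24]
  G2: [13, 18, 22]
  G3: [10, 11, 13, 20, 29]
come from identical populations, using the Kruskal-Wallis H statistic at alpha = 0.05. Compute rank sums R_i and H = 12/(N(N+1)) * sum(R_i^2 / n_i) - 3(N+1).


Step 1: Combine all N = 12 observations and assign midranks.
sorted (value, group, rank): (10,G1,1.5), (10,G3,1.5), (11,G3,3), (13,G2,4.5), (13,G3,4.5), (17,G1,6), (18,G1,7.5), (18,G2,7.5), (20,G3,9), (22,G2,10), (24,G1,11), (29,G3,12)
Step 2: Sum ranks within each group.
R_1 = 26 (n_1 = 4)
R_2 = 22 (n_2 = 3)
R_3 = 30 (n_3 = 5)
Step 3: H = 12/(N(N+1)) * sum(R_i^2/n_i) - 3(N+1)
     = 12/(12*13) * (26^2/4 + 22^2/3 + 30^2/5) - 3*13
     = 0.076923 * 510.333 - 39
     = 0.256410.
Step 4: Ties present; correction factor C = 1 - 18/(12^3 - 12) = 0.989510. Corrected H = 0.256410 / 0.989510 = 0.259128.
Step 5: Under H0, H ~ chi^2(2); p-value = 0.878478.
Step 6: alpha = 0.05. fail to reject H0.

H = 0.2591, df = 2, p = 0.878478, fail to reject H0.


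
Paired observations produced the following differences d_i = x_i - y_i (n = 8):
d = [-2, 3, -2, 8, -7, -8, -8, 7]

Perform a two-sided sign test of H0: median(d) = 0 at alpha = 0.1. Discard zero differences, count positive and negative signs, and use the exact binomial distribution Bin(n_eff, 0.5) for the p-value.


Step 1: Discard zero differences. Original n = 8; n_eff = number of nonzero differences = 8.
Nonzero differences (with sign): -2, +3, -2, +8, -7, -8, -8, +7
Step 2: Count signs: positive = 3, negative = 5.
Step 3: Under H0: P(positive) = 0.5, so the number of positives S ~ Bin(8, 0.5).
Step 4: Two-sided exact p-value = sum of Bin(8,0.5) probabilities at or below the observed probability = 0.726562.
Step 5: alpha = 0.1. fail to reject H0.

n_eff = 8, pos = 3, neg = 5, p = 0.726562, fail to reject H0.


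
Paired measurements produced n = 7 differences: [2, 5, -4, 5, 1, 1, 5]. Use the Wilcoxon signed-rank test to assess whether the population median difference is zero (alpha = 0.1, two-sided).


Step 1: Drop any zero differences (none here) and take |d_i|.
|d| = [2, 5, 4, 5, 1, 1, 5]
Step 2: Midrank |d_i| (ties get averaged ranks).
ranks: |2|->3, |5|->6, |4|->4, |5|->6, |1|->1.5, |1|->1.5, |5|->6
Step 3: Attach original signs; sum ranks with positive sign and with negative sign.
W+ = 3 + 6 + 6 + 1.5 + 1.5 + 6 = 24
W- = 4 = 4
(Check: W+ + W- = 28 should equal n(n+1)/2 = 28.)
Step 4: Test statistic W = min(W+, W-) = 4.
Step 5: Ties in |d|, so use the tie-corrected normal approximation.
        E[W] = n(n+1)/4 = 7*8/4 = 14.
        Tie groups: |d|=1 (t=2), |d|=5 (t=3); sum(t^3 - t) = 30.
        Var[W] = n(n+1)(2n+1)/24 - sum(t^3-t)/48 = 840/24 - 30/48 = 34.375.
        z = (W - E[W]) / sqrt(Var[W]) = (4 - 14) / 5.8630 = -1.7056.
        Two-sided p = 2*Phi(z) = 0.088082.
Step 6: alpha = 0.1. reject H0.

W+ = 24, W- = 4, W = min = 4, p = 0.088082, reject H0.


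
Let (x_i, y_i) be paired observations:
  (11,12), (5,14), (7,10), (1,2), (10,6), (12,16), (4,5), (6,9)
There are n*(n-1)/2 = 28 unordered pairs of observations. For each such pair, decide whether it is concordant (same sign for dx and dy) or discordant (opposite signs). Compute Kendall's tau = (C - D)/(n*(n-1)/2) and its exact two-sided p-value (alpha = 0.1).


Step 1: Enumerate the 28 unordered pairs (i,j) with i<j and classify each by sign(x_j-x_i) * sign(y_j-y_i).
  (1,2):dx=-6,dy=+2->D; (1,3):dx=-4,dy=-2->C; (1,4):dx=-10,dy=-10->C; (1,5):dx=-1,dy=-6->C
  (1,6):dx=+1,dy=+4->C; (1,7):dx=-7,dy=-7->C; (1,8):dx=-5,dy=-3->C; (2,3):dx=+2,dy=-4->D
  (2,4):dx=-4,dy=-12->C; (2,5):dx=+5,dy=-8->D; (2,6):dx=+7,dy=+2->C; (2,7):dx=-1,dy=-9->C
  (2,8):dx=+1,dy=-5->D; (3,4):dx=-6,dy=-8->C; (3,5):dx=+3,dy=-4->D; (3,6):dx=+5,dy=+6->C
  (3,7):dx=-3,dy=-5->C; (3,8):dx=-1,dy=-1->C; (4,5):dx=+9,dy=+4->C; (4,6):dx=+11,dy=+14->C
  (4,7):dx=+3,dy=+3->C; (4,8):dx=+5,dy=+7->C; (5,6):dx=+2,dy=+10->C; (5,7):dx=-6,dy=-1->C
  (5,8):dx=-4,dy=+3->D; (6,7):dx=-8,dy=-11->C; (6,8):dx=-6,dy=-7->C; (7,8):dx=+2,dy=+4->C
Step 2: C = 22, D = 6, total pairs = 28.
Step 3: tau = (C - D)/(n(n-1)/2) = (22 - 6)/28 = 0.571429.
Step 4: Exact two-sided p-value (enumerate n! = 40320 permutations of y under H0): p = 0.061012.
Step 5: alpha = 0.1. reject H0.

tau_b = 0.5714 (C=22, D=6), p = 0.061012, reject H0.


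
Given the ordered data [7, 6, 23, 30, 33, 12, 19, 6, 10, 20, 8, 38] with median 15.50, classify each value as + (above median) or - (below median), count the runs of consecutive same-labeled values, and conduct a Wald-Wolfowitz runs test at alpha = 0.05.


Step 1: Compute median = 15.50; label A = above, B = below.
Labels in order: BBAAABABBABA  (n_A = 6, n_B = 6)
Step 2: Count runs R = 8.
Step 3: Under H0 (random ordering), E[R] = 2*n_A*n_B/(n_A+n_B) + 1 = 2*6*6/12 + 1 = 7.0000.
        Var[R] = 2*n_A*n_B*(2*n_A*n_B - n_A - n_B) / ((n_A+n_B)^2 * (n_A+n_B-1)) = 4320/1584 = 2.7273.
        SD[R] = 1.6514.
Step 4: Continuity-corrected z = (R - 0.5 - E[R]) / SD[R] = (8 - 0.5 - 7.0000) / 1.6514 = 0.3028.
Step 5: Two-sided p-value via normal approximation = 2*(1 - Phi(|z|)) = 0.762069.
Step 6: alpha = 0.05. fail to reject H0.

R = 8, z = 0.3028, p = 0.762069, fail to reject H0.


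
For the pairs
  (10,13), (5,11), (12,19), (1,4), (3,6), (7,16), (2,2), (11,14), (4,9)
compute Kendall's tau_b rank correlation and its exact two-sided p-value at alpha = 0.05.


Step 1: Enumerate the 36 unordered pairs (i,j) with i<j and classify each by sign(x_j-x_i) * sign(y_j-y_i).
  (1,2):dx=-5,dy=-2->C; (1,3):dx=+2,dy=+6->C; (1,4):dx=-9,dy=-9->C; (1,5):dx=-7,dy=-7->C
  (1,6):dx=-3,dy=+3->D; (1,7):dx=-8,dy=-11->C; (1,8):dx=+1,dy=+1->C; (1,9):dx=-6,dy=-4->C
  (2,3):dx=+7,dy=+8->C; (2,4):dx=-4,dy=-7->C; (2,5):dx=-2,dy=-5->C; (2,6):dx=+2,dy=+5->C
  (2,7):dx=-3,dy=-9->C; (2,8):dx=+6,dy=+3->C; (2,9):dx=-1,dy=-2->C; (3,4):dx=-11,dy=-15->C
  (3,5):dx=-9,dy=-13->C; (3,6):dx=-5,dy=-3->C; (3,7):dx=-10,dy=-17->C; (3,8):dx=-1,dy=-5->C
  (3,9):dx=-8,dy=-10->C; (4,5):dx=+2,dy=+2->C; (4,6):dx=+6,dy=+12->C; (4,7):dx=+1,dy=-2->D
  (4,8):dx=+10,dy=+10->C; (4,9):dx=+3,dy=+5->C; (5,6):dx=+4,dy=+10->C; (5,7):dx=-1,dy=-4->C
  (5,8):dx=+8,dy=+8->C; (5,9):dx=+1,dy=+3->C; (6,7):dx=-5,dy=-14->C; (6,8):dx=+4,dy=-2->D
  (6,9):dx=-3,dy=-7->C; (7,8):dx=+9,dy=+12->C; (7,9):dx=+2,dy=+7->C; (8,9):dx=-7,dy=-5->C
Step 2: C = 33, D = 3, total pairs = 36.
Step 3: tau = (C - D)/(n(n-1)/2) = (33 - 3)/36 = 0.833333.
Step 4: Exact two-sided p-value (enumerate n! = 362880 permutations of y under H0): p = 0.000854.
Step 5: alpha = 0.05. reject H0.

tau_b = 0.8333 (C=33, D=3), p = 0.000854, reject H0.


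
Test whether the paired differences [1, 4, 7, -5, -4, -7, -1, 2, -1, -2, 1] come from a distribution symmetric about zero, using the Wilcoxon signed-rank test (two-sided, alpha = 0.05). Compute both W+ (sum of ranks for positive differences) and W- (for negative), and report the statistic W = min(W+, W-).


Step 1: Drop any zero differences (none here) and take |d_i|.
|d| = [1, 4, 7, 5, 4, 7, 1, 2, 1, 2, 1]
Step 2: Midrank |d_i| (ties get averaged ranks).
ranks: |1|->2.5, |4|->7.5, |7|->10.5, |5|->9, |4|->7.5, |7|->10.5, |1|->2.5, |2|->5.5, |1|->2.5, |2|->5.5, |1|->2.5
Step 3: Attach original signs; sum ranks with positive sign and with negative sign.
W+ = 2.5 + 7.5 + 10.5 + 5.5 + 2.5 = 28.5
W- = 9 + 7.5 + 10.5 + 2.5 + 2.5 + 5.5 = 37.5
(Check: W+ + W- = 66 should equal n(n+1)/2 = 66.)
Step 4: Test statistic W = min(W+, W-) = 28.5.
Step 5: Ties in |d|, so use the tie-corrected normal approximation.
        E[W] = n(n+1)/4 = 11*12/4 = 33.
        Tie groups: |d|=1 (t=4), |d|=2 (t=2), |d|=4 (t=2), |d|=7 (t=2); sum(t^3 - t) = 78.
        Var[W] = n(n+1)(2n+1)/24 - sum(t^3-t)/48 = 3036/24 - 78/48 = 124.875.
        z = (W - E[W]) / sqrt(Var[W]) = (28.5 - 33) / 11.1747 = -0.4027.
        Two-sided p = 2*Phi(z) = 0.687174.
Step 6: alpha = 0.05. fail to reject H0.

W+ = 28.5, W- = 37.5, W = min = 28.5, p = 0.687174, fail to reject H0.


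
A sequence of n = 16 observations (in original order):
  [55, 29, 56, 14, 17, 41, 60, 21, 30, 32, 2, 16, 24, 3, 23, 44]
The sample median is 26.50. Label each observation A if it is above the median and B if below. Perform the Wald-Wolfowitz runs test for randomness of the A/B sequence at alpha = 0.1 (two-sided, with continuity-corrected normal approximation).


Step 1: Compute median = 26.50; label A = above, B = below.
Labels in order: AAABBAABAABBBBBA  (n_A = 8, n_B = 8)
Step 2: Count runs R = 7.
Step 3: Under H0 (random ordering), E[R] = 2*n_A*n_B/(n_A+n_B) + 1 = 2*8*8/16 + 1 = 9.0000.
        Var[R] = 2*n_A*n_B*(2*n_A*n_B - n_A - n_B) / ((n_A+n_B)^2 * (n_A+n_B-1)) = 14336/3840 = 3.7333.
        SD[R] = 1.9322.
Step 4: Continuity-corrected z = (R + 0.5 - E[R]) / SD[R] = (7 + 0.5 - 9.0000) / 1.9322 = -0.7763.
Step 5: Two-sided p-value via normal approximation = 2*(1 - Phi(|z|)) = 0.437558.
Step 6: alpha = 0.1. fail to reject H0.

R = 7, z = -0.7763, p = 0.437558, fail to reject H0.


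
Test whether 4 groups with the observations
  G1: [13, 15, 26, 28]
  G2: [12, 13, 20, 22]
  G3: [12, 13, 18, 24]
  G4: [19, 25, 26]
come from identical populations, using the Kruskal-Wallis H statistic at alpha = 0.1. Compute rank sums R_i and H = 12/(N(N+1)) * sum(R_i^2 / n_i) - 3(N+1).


Step 1: Combine all N = 15 observations and assign midranks.
sorted (value, group, rank): (12,G2,1.5), (12,G3,1.5), (13,G1,4), (13,G2,4), (13,G3,4), (15,G1,6), (18,G3,7), (19,G4,8), (20,G2,9), (22,G2,10), (24,G3,11), (25,G4,12), (26,G1,13.5), (26,G4,13.5), (28,G1,15)
Step 2: Sum ranks within each group.
R_1 = 38.5 (n_1 = 4)
R_2 = 24.5 (n_2 = 4)
R_3 = 23.5 (n_3 = 4)
R_4 = 33.5 (n_4 = 3)
Step 3: H = 12/(N(N+1)) * sum(R_i^2/n_i) - 3(N+1)
     = 12/(15*16) * (38.5^2/4 + 24.5^2/4 + 23.5^2/4 + 33.5^2/3) - 3*16
     = 0.050000 * 1032.77 - 48
     = 3.638542.
Step 4: Ties present; correction factor C = 1 - 36/(15^3 - 15) = 0.989286. Corrected H = 3.638542 / 0.989286 = 3.677948.
Step 5: Under H0, H ~ chi^2(3); p-value = 0.298406.
Step 6: alpha = 0.1. fail to reject H0.

H = 3.6779, df = 3, p = 0.298406, fail to reject H0.


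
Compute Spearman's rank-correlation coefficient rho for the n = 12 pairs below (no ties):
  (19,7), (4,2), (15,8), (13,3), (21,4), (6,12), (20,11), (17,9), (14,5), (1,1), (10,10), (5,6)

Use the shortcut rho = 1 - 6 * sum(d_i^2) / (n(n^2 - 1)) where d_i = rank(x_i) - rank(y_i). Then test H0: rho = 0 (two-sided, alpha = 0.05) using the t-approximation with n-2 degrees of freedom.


Step 1: Rank x and y separately (midranks; no ties here).
rank(x): 19->10, 4->2, 15->8, 13->6, 21->12, 6->4, 20->11, 17->9, 14->7, 1->1, 10->5, 5->3
rank(y): 7->7, 2->2, 8->8, 3->3, 4->4, 12->12, 11->11, 9->9, 5->5, 1->1, 10->10, 6->6
Step 2: d_i = R_x(i) - R_y(i); compute d_i^2.
  (10-7)^2=9, (2-2)^2=0, (8-8)^2=0, (6-3)^2=9, (12-4)^2=64, (4-12)^2=64, (11-11)^2=0, (9-9)^2=0, (7-5)^2=4, (1-1)^2=0, (5-10)^2=25, (3-6)^2=9
sum(d^2) = 184.
Step 3: rho = 1 - 6*184 / (12*(12^2 - 1)) = 1 - 1104/1716 = 0.356643.
Step 4: Under H0, t = rho * sqrt((n-2)/(1-rho^2)) = 1.2072 ~ t(10).
Step 5: Two-sided p-value from the t-distribution with 10 df = 0.255138.
Step 6: alpha = 0.05. fail to reject H0.

rho = 0.3566, p = 0.255138, fail to reject H0 at alpha = 0.05.


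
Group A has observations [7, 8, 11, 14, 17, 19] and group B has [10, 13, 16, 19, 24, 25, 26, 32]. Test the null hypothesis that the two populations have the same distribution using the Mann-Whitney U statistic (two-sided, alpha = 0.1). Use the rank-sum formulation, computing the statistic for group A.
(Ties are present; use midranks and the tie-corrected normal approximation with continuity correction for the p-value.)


Step 1: Combine and sort all 14 observations; assign midranks.
sorted (value, group): (7,X), (8,X), (10,Y), (11,X), (13,Y), (14,X), (16,Y), (17,X), (19,X), (19,Y), (24,Y), (25,Y), (26,Y), (32,Y)
ranks: 7->1, 8->2, 10->3, 11->4, 13->5, 14->6, 16->7, 17->8, 19->9.5, 19->9.5, 24->11, 25->12, 26->13, 32->14
Step 2: Rank sum for X: R1 = 1 + 2 + 4 + 6 + 8 + 9.5 = 30.5.
Step 3: U_X = R1 - n1(n1+1)/2 = 30.5 - 6*7/2 = 30.5 - 21 = 9.5.
       U_Y = n1*n2 - U_X = 48 - 9.5 = 38.5.
Step 4: Ties are present, so use the tie-corrected normal approximation (with continuity correction) for the p-value.
Step 5: p-value = 0.070392; compare to alpha = 0.1. reject H0.

U_X = 9.5, p = 0.070392, reject H0 at alpha = 0.1.


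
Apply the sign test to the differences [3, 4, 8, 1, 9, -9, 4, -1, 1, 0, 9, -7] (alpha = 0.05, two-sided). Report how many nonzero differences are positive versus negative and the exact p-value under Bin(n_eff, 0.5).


Step 1: Discard zero differences. Original n = 12; n_eff = number of nonzero differences = 11.
Nonzero differences (with sign): +3, +4, +8, +1, +9, -9, +4, -1, +1, +9, -7
Step 2: Count signs: positive = 8, negative = 3.
Step 3: Under H0: P(positive) = 0.5, so the number of positives S ~ Bin(11, 0.5).
Step 4: Two-sided exact p-value = sum of Bin(11,0.5) probabilities at or below the observed probability = 0.226562.
Step 5: alpha = 0.05. fail to reject H0.

n_eff = 11, pos = 8, neg = 3, p = 0.226562, fail to reject H0.


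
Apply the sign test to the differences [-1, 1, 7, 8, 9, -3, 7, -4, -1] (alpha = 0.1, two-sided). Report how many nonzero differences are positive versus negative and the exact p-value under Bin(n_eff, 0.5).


Step 1: Discard zero differences. Original n = 9; n_eff = number of nonzero differences = 9.
Nonzero differences (with sign): -1, +1, +7, +8, +9, -3, +7, -4, -1
Step 2: Count signs: positive = 5, negative = 4.
Step 3: Under H0: P(positive) = 0.5, so the number of positives S ~ Bin(9, 0.5).
Step 4: Two-sided exact p-value = sum of Bin(9,0.5) probabilities at or below the observed probability = 1.000000.
Step 5: alpha = 0.1. fail to reject H0.

n_eff = 9, pos = 5, neg = 4, p = 1.000000, fail to reject H0.


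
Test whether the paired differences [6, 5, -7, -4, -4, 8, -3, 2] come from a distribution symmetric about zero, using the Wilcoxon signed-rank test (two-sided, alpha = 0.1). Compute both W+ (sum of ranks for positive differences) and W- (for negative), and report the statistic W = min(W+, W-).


Step 1: Drop any zero differences (none here) and take |d_i|.
|d| = [6, 5, 7, 4, 4, 8, 3, 2]
Step 2: Midrank |d_i| (ties get averaged ranks).
ranks: |6|->6, |5|->5, |7|->7, |4|->3.5, |4|->3.5, |8|->8, |3|->2, |2|->1
Step 3: Attach original signs; sum ranks with positive sign and with negative sign.
W+ = 6 + 5 + 8 + 1 = 20
W- = 7 + 3.5 + 3.5 + 2 = 16
(Check: W+ + W- = 36 should equal n(n+1)/2 = 36.)
Step 4: Test statistic W = min(W+, W-) = 16.
Step 5: Ties in |d|, so use the tie-corrected normal approximation.
        E[W] = n(n+1)/4 = 8*9/4 = 18.
        Tie groups: |d|=4 (t=2); sum(t^3 - t) = 6.
        Var[W] = n(n+1)(2n+1)/24 - sum(t^3-t)/48 = 1224/24 - 6/48 = 50.875.
        z = (W - E[W]) / sqrt(Var[W]) = (16 - 18) / 7.1327 = -0.2804.
        Two-sided p = 2*Phi(z) = 0.779171.
Step 6: alpha = 0.1. fail to reject H0.

W+ = 20, W- = 16, W = min = 16, p = 0.779171, fail to reject H0.
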